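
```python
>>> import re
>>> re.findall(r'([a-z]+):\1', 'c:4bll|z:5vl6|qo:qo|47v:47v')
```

['qo']

The backreference `\1` re-matches whatever the first group consumed, character for character.
Scanning left to right: at [14:19] match 'qo:qo', group 1 = 'qo'.
Because there's exactly one group, `findall` drops the full match and keeps group 1 from the one hit.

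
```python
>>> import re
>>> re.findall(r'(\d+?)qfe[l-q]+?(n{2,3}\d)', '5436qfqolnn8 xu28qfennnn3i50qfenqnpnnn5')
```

[('28', 'nnn3'), ('50', 'nnn5')]

The pattern matches one or more of a digit (lazy) (captured); then the literal 'qfe', then one or more of a character in [l-q] (lazy); then 2 to 3 of a literal 'n', then a digit (captured).
Lazy quantifiers expand one character at a time until the remainder of the pattern can match.
Walking the string: at [15:25] match '28qfennnn3', groups = ('28', 'nnn3'); at [26:39] match '50qfenqnpnnn5', groups = ('50', 'nnn5').
With 2 capturing groups, `findall` returns a 2-tuple per match.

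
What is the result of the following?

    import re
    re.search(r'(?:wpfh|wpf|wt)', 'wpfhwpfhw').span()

(0, 4)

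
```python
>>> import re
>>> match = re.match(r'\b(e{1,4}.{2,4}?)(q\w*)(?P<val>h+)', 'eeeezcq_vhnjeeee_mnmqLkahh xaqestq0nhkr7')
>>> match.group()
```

'eeeezcq_vhnjeeee_mnmqLkahh'

`re.match` only tries the pattern at the start of the string.
The match spans [0:26] → 'eeeezcq_vhnjeeee_mnmqLkahh'.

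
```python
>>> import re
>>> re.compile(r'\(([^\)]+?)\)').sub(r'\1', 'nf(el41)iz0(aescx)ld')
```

Matches: at [2:8] → '(el41)'; at [11:18] → '(aescx)'.
`\1` in the replacement pulls in group 1's text for each match.

'nfel41iz0aescxld'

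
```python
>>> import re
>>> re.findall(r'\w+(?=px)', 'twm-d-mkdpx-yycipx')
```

Because the assertion is zero-width, the text it checks is not consumed and won't appear in the result.
`findall` yields the raw match text (2 of them) because the pattern has no groups.

['mkd', 'yyci']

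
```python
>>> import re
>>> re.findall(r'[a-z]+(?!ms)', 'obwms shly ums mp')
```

['obwms', 'shly', 'ums', 'mp']

A negative assertion filters positions out without eating any characters.
Matches: at [0:5] → 'obwms'; at [6:10] → 'shly'; at [11:14] → 'ums'; at [15:17] → 'mp'.
With no groups in the pattern, `findall` gives back each whole match — 4 here.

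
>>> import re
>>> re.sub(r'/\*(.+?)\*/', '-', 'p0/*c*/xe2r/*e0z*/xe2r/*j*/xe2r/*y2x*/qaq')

Lazy quantifiers expand one character at a time until the remainder of the pattern can match.
Matches: at [2:7] → '/*c*/'; at [11:18] → '/*e0z*/'; at [22:27] → '/*j*/'; at [31:38] → '/*y2x*/'.
Every occurrence is swapped for '-'.

'p0-xe2r-xe2r-xe2r-qaq'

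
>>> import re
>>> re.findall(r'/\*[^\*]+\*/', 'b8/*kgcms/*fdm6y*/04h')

['/*fdm6y*/']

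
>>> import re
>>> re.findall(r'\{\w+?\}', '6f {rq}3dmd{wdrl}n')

['{rq}', '{wdrl}']

Scanning left to right: at [3:7] → '{rq}'; at [11:17] → '{wdrl}'.
With no groups in the pattern, `findall` gives back each whole match — 2 here.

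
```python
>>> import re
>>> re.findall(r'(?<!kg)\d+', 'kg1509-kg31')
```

['509', '1']

The negative lookaround is zero-width — it rules out positions where the adjacent text would match, without consuming anything.
With no groups in the pattern, `findall` gives back each whole match — 2 here.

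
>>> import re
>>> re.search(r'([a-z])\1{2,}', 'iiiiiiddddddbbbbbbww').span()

After group 1 captures some text, `\1` only succeeds where that same text appears again.
`re.search` scans for the first position where the pattern succeeds.
The match spans [0:6] → 'iiiiii'.
Captured: group 1 = 'i'.

(0, 6)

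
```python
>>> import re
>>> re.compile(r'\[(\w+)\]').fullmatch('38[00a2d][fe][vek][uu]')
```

None

`re.fullmatch` requires the pattern to consume the entire string.
Here the pattern can't cover the whole string, so the call returns None.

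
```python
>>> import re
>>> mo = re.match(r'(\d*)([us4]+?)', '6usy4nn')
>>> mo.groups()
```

Pattern: zero or more of a digit (captured); then one or more of one of [us4] (lazy) (captured).
`match` is anchored at position 0; if the pattern doesn't fit there, it returns None.
The match spans [0:2] → '6u'.
Captured: group 1 = '6', group 2 = 'u'.

('6', 'u')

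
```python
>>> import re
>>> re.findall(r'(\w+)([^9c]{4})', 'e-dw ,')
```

[('e', '-dw ')]

Pattern: one or more of a word character (captured); then exactly 4 of any character except [9c] (captured).
`findall` packs the 2 group values into a tuple for every match.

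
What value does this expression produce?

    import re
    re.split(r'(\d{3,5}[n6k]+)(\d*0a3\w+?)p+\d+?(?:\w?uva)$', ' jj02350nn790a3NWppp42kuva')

[' jj', '02350nn', '790a3NW', '']

Lazy quantifiers expand one character at a time until the remainder of the pattern can match.
The group in the pattern means `split` returns the separators' captures alongside the pieces.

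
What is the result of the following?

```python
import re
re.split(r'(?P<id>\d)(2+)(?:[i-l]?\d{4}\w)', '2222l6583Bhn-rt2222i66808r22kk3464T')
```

['', '2', '222', 'hn-rt', '2', '222', 'r22kk3464T']

This matches a digit (captured as 'id'); then one or more of a literal '2' (captured); then optionally a character in [i-l], then exactly 4 of a digit, then a word character (non-capturing group).
Matches to split on: at [0:10] → '2222l6583B'; at [15:25] → '2222i66808'.
With a capturing group present, the delimiter's captured portion is kept in the result list.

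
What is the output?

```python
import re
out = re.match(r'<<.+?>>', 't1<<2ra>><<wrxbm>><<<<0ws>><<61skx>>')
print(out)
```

`match` is anchored at position 0; if the pattern doesn't fit there, it returns None.
Here the pattern fails at index 0, so the call returns None.

None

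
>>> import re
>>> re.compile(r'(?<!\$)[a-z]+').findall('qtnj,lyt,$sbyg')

['qtnj', 'lyt', 'byg']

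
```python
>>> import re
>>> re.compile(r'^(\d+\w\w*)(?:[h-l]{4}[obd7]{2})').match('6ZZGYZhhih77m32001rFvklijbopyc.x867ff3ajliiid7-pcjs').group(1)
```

'6ZZGYZhhih77m32001rFv'

The match spans [0:27] → '6ZZGYZhhih77m32001rFvklijbo'.
Captured: group 1 = '6ZZGYZhhih77m32001rFv'.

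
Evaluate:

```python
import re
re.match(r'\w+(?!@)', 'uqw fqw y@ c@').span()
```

`re.match` only tries the pattern at the start of the string.
The match spans [0:3] → 'uqw'.

(0, 3)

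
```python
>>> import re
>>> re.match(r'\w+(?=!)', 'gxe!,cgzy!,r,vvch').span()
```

(0, 3)

The lookaround is zero-width — it requires the adjacent text to match without consuming it, so the asserted text isn't part of the match.
`re.match` won't scan ahead — the pattern has to work from the very first character.
The match spans [0:3] → 'gxe'.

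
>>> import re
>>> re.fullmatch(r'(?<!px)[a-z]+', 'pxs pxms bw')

None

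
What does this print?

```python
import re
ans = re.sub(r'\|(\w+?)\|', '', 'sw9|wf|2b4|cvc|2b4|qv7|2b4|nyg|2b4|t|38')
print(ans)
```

Matches: at [3:7] → '|wf|'; at [10:15] → '|cvc|'; at [18:23] → '|qv7|'; at [26:31] → '|nyg|'; at [34:37] → '|t|'.
Every occurrence is swapped for ''.

sw92b42b42b42b438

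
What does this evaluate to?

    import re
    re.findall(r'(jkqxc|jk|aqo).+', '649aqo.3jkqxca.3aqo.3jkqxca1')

['aqo']

`findall` collects group 1 from the one match (1 total).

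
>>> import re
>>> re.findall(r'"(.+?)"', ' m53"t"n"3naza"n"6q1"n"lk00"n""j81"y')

With a single group, `findall` returns only what that group captured — 5 items.

['t', '3naza', '6q1', 'lk00', '"j81']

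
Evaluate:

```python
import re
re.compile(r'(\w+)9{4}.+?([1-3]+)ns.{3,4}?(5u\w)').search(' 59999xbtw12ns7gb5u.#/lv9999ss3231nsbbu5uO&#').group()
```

'59999xbtw12ns7gb5u.#/lv9999ss3231nsbbu5uO'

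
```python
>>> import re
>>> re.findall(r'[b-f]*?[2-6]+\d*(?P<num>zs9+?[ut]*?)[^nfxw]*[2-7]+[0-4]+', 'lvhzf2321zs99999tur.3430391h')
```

['zs9']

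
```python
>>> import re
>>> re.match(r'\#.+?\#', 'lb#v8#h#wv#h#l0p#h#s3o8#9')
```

`match` is anchored at position 0; if the pattern doesn't fit there, it returns None.
Here the pattern fails at index 0, so the call returns None.

None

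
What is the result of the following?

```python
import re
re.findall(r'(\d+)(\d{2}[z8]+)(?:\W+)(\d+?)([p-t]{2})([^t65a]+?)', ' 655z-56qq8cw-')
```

[('6', '55z', '56', 'qq', '8')]

This matches one or more of a digit (captured); then exactly 2 of a digit, then one or more of one of [z8] (captured); then one or more of a non-word character (non-capturing group); then one or more of a digit (lazy) (captured); then exactly 2 of a character in [p-t] (captured); then one or more of any character except [t65a] (lazy) (captured).
A `+?`/`*?`/`{m,n}?` starts at its minimum and grows only as far as needed for what follows to match.
Matches: at [1:11] match '655z-56qq8', groups = ('6', '55z', '56', 'qq', '8').
Multiple groups make `findall` return tuples — one 5-tuple for the one match.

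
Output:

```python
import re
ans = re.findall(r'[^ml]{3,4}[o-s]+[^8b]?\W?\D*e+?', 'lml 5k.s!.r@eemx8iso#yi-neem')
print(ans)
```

[' 5k.s!.r@ee', 'x8iso#yi-nee']

This matches 3 to 4 of any character except [ml], then one or more of a character in [o-s], then optionally any character except [8b]; then optionally a non-word character, then zero or more of a non-digit, then one or more of the literal 'e' (lazy).
Scanning left to right: at [3:14] → ' 5k.s!.r@ee'; at [15:27] → 'x8iso#yi-nee'.
Since nothing is captured, `findall` lists the 2 matched substrings directly.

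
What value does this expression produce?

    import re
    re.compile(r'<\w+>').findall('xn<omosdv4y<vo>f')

['<vo>']

Matches: at [11:15] → '<vo>'.
No capturing groups, so `findall` returns the 1 full match string.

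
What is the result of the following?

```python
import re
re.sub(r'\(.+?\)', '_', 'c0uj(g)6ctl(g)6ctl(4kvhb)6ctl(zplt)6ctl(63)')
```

A non-greedy quantifier consumes as few characters as it can — just enough that the remainder of the pattern still matches from where it stops; whatever follows it matches normally.
Every occurrence is swapped for '_'.

'c0uj_6ctl_6ctl_6ctl_6ctl_'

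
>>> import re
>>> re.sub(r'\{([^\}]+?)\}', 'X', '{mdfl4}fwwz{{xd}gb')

'XfwwzXgb'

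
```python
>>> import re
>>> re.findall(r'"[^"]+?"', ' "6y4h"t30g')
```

['"6y4h"']

Scanning left to right: at [1:7] → '"6y4h"'.
`findall` yields the raw match text (1 of them) because the pattern has no groups.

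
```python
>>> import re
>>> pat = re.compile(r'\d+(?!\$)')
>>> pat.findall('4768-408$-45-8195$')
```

`(?!…)`/`(?<!…)` only lets a position through if the neighbouring text does NOT match; no characters are consumed.
Walking the string: at [0:4] → '4768'; at [5:7] → '40'; at [10:12] → '45'; at [13:16] → '819'.
`findall` yields the raw match text (4 of them) because the pattern has no groups.

['4768', '40', '45', '819']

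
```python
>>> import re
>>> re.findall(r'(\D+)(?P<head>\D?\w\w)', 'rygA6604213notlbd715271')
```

[('rygA', '66'), ('notlbd', '71')]

This matches one or more of a non-digit (captured); then optionally a non-digit, then a word character, then a word character (captured as 'head').
Multiple groups make `findall` return tuples — one 2-tuple for each match.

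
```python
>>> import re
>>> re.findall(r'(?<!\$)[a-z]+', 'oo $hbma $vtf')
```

['oo', 'bma', 'tf']

The negative lookaround is zero-width — it rules out positions where the adjacent text would match, without consuming anything.
Since nothing is captured, `findall` lists the 3 matched substrings directly.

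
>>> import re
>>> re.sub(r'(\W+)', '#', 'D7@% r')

Each match is replaced by '#'.

'D7#r'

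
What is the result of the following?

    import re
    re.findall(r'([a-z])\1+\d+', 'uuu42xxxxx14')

`\1` has to match the exact text group 1 already captured.
`findall` collects group 1 from each match (2 total).

['u', 'x']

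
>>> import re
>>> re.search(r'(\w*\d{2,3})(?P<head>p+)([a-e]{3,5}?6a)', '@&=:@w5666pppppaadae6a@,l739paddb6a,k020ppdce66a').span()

(5, 22)

This matches zero or more of a word character, then 2 to 3 of a digit (captured); then one or more of a literal 'p' (captured as 'head'); then 3 to 5 of a character in [a-e] (lazy), then the literal '6a' (captured).
`re.search` tries every starting position until one works.
The match spans [5:22] → 'w5666pppppaadae6a'.
Captured: group 1 = 'w5666', group 2 = 'ppppp', group 3 = 'aadae6a'.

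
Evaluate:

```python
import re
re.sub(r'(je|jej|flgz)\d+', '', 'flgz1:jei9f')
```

':jei9f'

`sub` substitutes '' at each match site.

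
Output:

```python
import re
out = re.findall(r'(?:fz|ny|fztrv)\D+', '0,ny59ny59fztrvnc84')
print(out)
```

['fztrvnc']

With no groups in the pattern, `findall` gives back each whole match — 1 here.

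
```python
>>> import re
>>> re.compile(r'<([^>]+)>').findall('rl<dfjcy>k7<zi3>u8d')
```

One capturing group, so `findall` returns just the captured substring from each match — 2 in all.

['dfjcy', 'zi3']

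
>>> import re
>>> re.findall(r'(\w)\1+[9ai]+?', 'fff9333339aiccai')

['f', '3', 'c']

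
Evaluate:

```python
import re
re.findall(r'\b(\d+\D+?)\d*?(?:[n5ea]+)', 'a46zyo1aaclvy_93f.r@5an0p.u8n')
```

['5a']

Because there's exactly one group, `findall` drops the full match and keeps group 1 from the one hit.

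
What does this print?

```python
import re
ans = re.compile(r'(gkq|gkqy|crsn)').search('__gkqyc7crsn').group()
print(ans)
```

gkq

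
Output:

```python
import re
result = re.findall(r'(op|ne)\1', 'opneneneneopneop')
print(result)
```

['ne', 'ne']

`\1` has to match the exact text group 1 already captured.
Walking the string: at [2:6] match 'nene', group 1 = 'ne'; at [6:10] match 'nene', group 1 = 'ne'.
`findall` collects group 1 from each match (2 total).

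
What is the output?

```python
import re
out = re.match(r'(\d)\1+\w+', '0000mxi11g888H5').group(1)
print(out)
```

The backreference `\1` re-matches whatever the first group consumed, character for character.
`match` is anchored at position 0; if the pattern doesn't fit there, it returns None.
The match spans [0:15] → '0000mxi11g888H5'.
Captured: group 1 = '0'.

0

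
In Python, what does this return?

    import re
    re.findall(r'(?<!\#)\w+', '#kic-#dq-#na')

['ic', 'q', 'a']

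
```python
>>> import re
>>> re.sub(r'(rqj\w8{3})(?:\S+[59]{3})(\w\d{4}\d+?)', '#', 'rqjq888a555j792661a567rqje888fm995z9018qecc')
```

'#1a567rqje888fm995z9018qecc'

The pattern matches the literal 'rqj', then a word character, then exactly 3 of a literal '8' (captured); then one or more of a non-whitespace character, then exactly 3 of one of [59] (non-capturing group); then a word character, then exactly 4 of a digit, then one or more of a digit (lazy) (captured).
The `?` after the quantifier makes it lazy — it takes as little as possible before letting the rest of the pattern try.
Matches: at [0:17] → 'rqjq888a555j79266'.
Every occurrence is swapped for '#'.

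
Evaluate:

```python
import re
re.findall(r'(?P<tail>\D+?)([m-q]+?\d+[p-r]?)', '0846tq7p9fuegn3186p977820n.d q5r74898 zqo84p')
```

[('t', 'q7p'), ('fueg', 'n3186p'), ('n.d ', 'q5r'), (' z', 'qo84p')]

The pattern matches one or more of a non-digit (lazy) (captured as 'tail'); then one or more of a character in [m-q] (lazy), then one or more of a digit, then optionally a character in [p-r] (captured).
Matches: at [4:8] match 'tq7p', groups = ('t', 'q7p'); at [9:19] match 'fuegn3186p', groups = ('fueg', 'n3186p'); at [25:32] match 'n.d q5r', groups = ('n.d ', 'q5r'); at [37:44] match ' zqo84p', groups = (' z', 'qo84p').
Multiple groups make `findall` return tuples — one 2-tuple for each match.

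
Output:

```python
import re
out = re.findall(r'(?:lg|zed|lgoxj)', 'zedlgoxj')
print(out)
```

['zed', 'lg']

The regex engine tests alternatives in the order written; an earlier branch that matches wins even if a later one would match more.
Walking the string: at [0:3] → 'zed'; at [3:5] → 'lg'.
Since nothing is captured, `findall` lists the 2 matched substrings directly.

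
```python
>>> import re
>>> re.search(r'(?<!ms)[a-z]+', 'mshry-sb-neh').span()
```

(0, 5)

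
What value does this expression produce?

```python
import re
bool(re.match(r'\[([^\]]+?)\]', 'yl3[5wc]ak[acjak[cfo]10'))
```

`re.match` only tries the pattern at the start of the string.
Here the string doesn't start with a match, so the call returns None, and `bool(None)` is False.

False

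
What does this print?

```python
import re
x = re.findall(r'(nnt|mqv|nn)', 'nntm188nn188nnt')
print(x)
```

['nnt', 'nn', 'nnt']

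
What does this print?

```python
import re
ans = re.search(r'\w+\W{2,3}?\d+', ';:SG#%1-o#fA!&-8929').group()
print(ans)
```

SG#%1

This matches one or more of a word character, then 2 to 3 of a non-word character (lazy); then one or more of a digit.
`re.search` scans for the first position where the pattern succeeds.
The match spans [2:7] → 'SG#%1'.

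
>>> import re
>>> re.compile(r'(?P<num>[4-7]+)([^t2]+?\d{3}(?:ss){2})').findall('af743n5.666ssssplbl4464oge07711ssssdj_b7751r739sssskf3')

This matches one or more of a character in [4-7] (captured as 'num'); then one or more of any character except [t2] (lazy), then exactly 3 of a digit, then the literal 'ss' repeated 2 times (captured).
Walking the string: at [2:15] match '743n5.666ssss', groups = ('74', '3n5.666ssss'); at [19:35] match '4464oge07711ssss', groups = ('4464', 'oge07711ssss'); at [39:51] match '7751r739ssss', groups = ('775', '1r739ssss').
With 2 capturing groups, `findall` returns a 2-tuple per match.

[('74', '3n5.666ssss'), ('4464', 'oge07711ssss'), ('775', '1r739ssss')]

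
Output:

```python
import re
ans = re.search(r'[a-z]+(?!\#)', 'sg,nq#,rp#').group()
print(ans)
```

sg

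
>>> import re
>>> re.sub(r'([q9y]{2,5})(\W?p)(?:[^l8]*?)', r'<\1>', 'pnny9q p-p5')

This matches 2 to 5 of one of [q9y] (captured); then optionally a non-word character, then the literal 'p' (captured); then zero or more of any character except [l8] (lazy) (non-capturing group).
Lazy quantifiers expand one character at a time until the remainder of the pattern can match.
Matches: at [3:8] → 'y9q p'.
`\1` in the replacement pulls in group 1's text for each match.

'pnn<y9q>-p5'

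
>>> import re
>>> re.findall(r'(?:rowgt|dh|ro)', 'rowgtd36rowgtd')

['rowgt', 'rowgt']

Alternation isn't longest-match — the leftmost alternative that fits at this position is chosen.
No capturing groups, so `findall` returns the 2 full match strings.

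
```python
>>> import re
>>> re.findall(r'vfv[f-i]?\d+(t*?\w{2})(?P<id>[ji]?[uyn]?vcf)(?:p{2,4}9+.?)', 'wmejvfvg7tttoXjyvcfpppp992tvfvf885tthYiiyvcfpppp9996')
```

This matches the literal 'vfv', then optionally a character in [f-i], then one or more of a digit; then zero or more of the literal 't' (lazy), then exactly 2 of a word character (captured); then optionally one of [ji], then optionally one of [uyn], then the literal 'vcf' (captured as 'id'); then 2 to 4 of the literal 'p', then one or more of a literal '9', then optionally any character (non-capturing group).
Matches: at [4:26] match 'vfvg7tttoXjyvcfpppp992', groups = ('tttoX', 'jyvcf').
Multiple groups make `findall` return tuples — one 2-tuple for the one match.

[('tttoX', 'jyvcf')]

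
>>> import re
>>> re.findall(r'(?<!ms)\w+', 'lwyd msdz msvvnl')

`(?!…)`/`(?<!…)` only lets a position through if the neighbouring text does NOT match; no characters are consumed.
No capturing groups, so `findall` returns the 3 full match strings.

['lwyd', 'msdz', 'msvvnl']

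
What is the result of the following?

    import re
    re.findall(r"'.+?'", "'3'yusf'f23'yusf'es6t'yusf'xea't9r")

A non-greedy quantifier consumes as few characters as it can — just enough that the remainder of the pattern still matches from where it stops; whatever follows it matches normally.
`findall` yields the raw match text (4 of them) because the pattern has no groups.

["'3'", "'f23'", "'es6t'", "'xea'"]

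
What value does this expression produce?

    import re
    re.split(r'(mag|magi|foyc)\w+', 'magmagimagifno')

Matches to split on: at [0:14] → 'magmagimagifno'.
The group in the pattern means `split` returns the separators' captures alongside the pieces.

['', 'mag', '']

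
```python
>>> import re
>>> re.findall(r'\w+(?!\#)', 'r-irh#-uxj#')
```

A negative assertion filters positions out without eating any characters.
Matches: at [0:1] → 'r'; at [2:4] → 'ir'; at [7:9] → 'ux'.
With no groups in the pattern, `findall` gives back each whole match — 3 here.

['r', 'ir', 'ux']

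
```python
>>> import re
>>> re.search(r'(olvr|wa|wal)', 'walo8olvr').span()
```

The regex engine tests alternatives in the order written; an earlier branch that matches wins even if a later one would match more.
The match spans [0:2] → 'wa'.

(0, 2)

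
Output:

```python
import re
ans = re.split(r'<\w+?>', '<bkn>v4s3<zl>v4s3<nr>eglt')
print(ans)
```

['', 'v4s3', 'v4s3', 'eglt']

Matches to split on: at [0:5] → '<bkn>'; at [9:13] → '<zl>'; at [17:21] → '<nr>'.
Splitting on the pattern gives 4 pieces.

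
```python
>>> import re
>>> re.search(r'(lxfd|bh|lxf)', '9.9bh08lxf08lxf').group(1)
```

'bh'

`re.search` scans for the first position where the pattern succeeds.
The match spans [3:5] → 'bh'.
Captured: group 1 = 'bh'.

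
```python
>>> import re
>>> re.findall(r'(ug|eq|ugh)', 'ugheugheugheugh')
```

['ug', 'ug', 'ug', 'ug']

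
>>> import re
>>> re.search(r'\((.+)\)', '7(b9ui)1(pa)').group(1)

'b9ui)1(pa'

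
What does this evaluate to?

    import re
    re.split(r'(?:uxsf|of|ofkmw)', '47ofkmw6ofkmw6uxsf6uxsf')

['47', 'kmw6', 'kmw6', '6', '']

Branches in `(...|...)` are attempted left-to-right; the first branch that allows the whole pattern to succeed is taken.
Matches to split on: at [2:4] → 'of'; at [8:10] → 'of'; at [14:18] → 'uxsf'; at [19:23] → 'uxsf'.
Splitting on the pattern gives 5 pieces.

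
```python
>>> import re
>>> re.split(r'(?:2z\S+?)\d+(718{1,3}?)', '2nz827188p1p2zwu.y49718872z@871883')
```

['2nz827188p1p', '718', '87', '718', '83']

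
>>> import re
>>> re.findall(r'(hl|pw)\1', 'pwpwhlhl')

['pw', 'hl']

A backreference is literal: `\1` must see the identical characters the first group matched.
Because there's exactly one group, `findall` drops the full match and keeps group 1 from each hit.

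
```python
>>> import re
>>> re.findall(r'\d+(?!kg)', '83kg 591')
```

The negative lookaround is zero-width — it rules out positions where the adjacent text would match, without consuming anything.
Walking the string: at [0:1] → '8'; at [5:8] → '591'.
With no groups in the pattern, `findall` gives back each whole match — 2 here.

['8', '591']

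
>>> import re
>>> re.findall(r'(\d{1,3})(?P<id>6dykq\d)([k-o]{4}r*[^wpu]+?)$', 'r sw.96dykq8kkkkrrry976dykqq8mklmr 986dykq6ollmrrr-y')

[('9', '6dykq8', 'kkkkrrry976dykqq8mklmr 986dykq6ollmrrr-y')]

The pattern matches 1 to 3 of a digit (captured); then the literal '6d', then the literal 'ykq', then a digit (captured as 'id'); then exactly 4 of a character in [k-o], then zero or more of the literal 'r', then one or more of any character except [wpu] (lazy) (captured); then anchored at the end.
Scanning left to right: at [5:52] match '96dykq8kkkkrrry976dykqq8mklmr 986dykq6ollmrrr-y', groups = ('9', '6dykq8', 'kkkkrrry976dykqq8mklmr 986dykq6ollmrrr-y').
Multiple groups make `findall` return tuples — one 3-tuple for the one match.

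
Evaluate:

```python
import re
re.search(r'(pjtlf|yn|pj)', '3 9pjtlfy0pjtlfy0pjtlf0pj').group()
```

`|` is ordered: at each position the engine commits to the first alternative that works.
The match spans [3:8] → 'pjtlf'.

'pjtlf'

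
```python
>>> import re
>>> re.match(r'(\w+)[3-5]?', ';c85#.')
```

None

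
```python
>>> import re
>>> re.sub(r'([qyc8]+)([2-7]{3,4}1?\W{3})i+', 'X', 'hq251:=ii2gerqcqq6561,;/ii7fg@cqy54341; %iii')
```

'hq251:=ii2gerX7fg@X'

The pattern matches one or more of one of [qyc8] (captured); then 3 to 4 of a character in [2-7], then optionally a literal '1', then exactly 3 of a non-word character (captured); then one or more of a literal 'i'.
Matches: at [13:26] → 'qcqq6561,;/ii'; at [30:44] → 'cqy54341; %iii'.
Every occurrence is swapped for 'X'.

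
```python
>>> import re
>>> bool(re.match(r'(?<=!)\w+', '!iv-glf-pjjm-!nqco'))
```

False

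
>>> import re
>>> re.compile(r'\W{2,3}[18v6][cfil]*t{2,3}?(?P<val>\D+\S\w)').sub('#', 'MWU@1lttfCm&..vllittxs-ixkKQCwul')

'MWU@1lttfCm#'

This matches 2 to 3 of a non-word character, then one of [18v6]; then zero or more of one of [cfil], then 2 to 3 of a literal 't' (lazy); then one or more of a non-digit, then a non-whitespace character, then a word character (captured as 'val').
Matches: at [11:32] → '&..vllittxs-ixkKQCwul'.
Each match is replaced by '#'.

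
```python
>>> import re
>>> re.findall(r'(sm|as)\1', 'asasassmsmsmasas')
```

`\1` is not a pattern — it's the concrete string captured by group 1, re-applied verbatim.
Scanning left to right: at [0:4] match 'asas', group 1 = 'as'; at [6:10] match 'smsm', group 1 = 'sm'; at [12:16] match 'asas', group 1 = 'as'.
`findall` collects group 1 from each match (3 total).

['as', 'sm', 'as']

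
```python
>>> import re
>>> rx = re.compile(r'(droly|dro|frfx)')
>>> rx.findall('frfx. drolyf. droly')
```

['frfx', 'droly', 'droly']

Branches in `(...|...)` are attempted left-to-right; the first branch that allows the whole pattern to succeed is taken.
Walking the string: at [0:4] match 'frfx', group 1 = 'frfx'; at [6:11] match 'droly', group 1 = 'droly'; at [14:19] match 'droly', group 1 = 'droly'.
Because there's exactly one group, `findall` drops the full match and keeps group 1 from each hit.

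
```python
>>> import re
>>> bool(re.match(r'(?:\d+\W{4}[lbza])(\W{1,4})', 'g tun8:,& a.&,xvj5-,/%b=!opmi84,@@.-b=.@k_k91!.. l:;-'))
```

`re.match` only tries the pattern at the start of the string.
Here position 0 doesn't satisfy it, so the call returns None, and `bool(None)` is False.

False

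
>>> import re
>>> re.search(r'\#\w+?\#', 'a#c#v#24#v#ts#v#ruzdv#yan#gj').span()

The match spans [1:4] → '#c#'.

(1, 4)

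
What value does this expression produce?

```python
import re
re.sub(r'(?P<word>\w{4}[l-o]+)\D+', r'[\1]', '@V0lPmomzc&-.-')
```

'@[V0lPmom]'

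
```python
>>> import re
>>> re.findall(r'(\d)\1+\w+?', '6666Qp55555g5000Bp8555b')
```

`\1` is not a pattern — it's the concrete string captured by group 1, re-applied verbatim.
Scanning left to right: at [0:5] match '6666Q', group 1 = '6'; at [6:12] match '55555g', group 1 = '5'; at [13:17] match '000B', group 1 = '0'; at [19:23] match '555b', group 1 = '5'.
`findall` collects group 1 from each match (4 total).

['6', '5', '0', '5']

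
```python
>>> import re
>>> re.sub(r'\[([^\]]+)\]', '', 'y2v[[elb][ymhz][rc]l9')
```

'y2vl9'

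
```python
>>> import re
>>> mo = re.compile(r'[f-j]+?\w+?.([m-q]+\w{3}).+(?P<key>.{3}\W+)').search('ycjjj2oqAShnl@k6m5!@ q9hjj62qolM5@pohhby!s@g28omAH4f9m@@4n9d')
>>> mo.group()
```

'jjj2oqAShnl@k6m5!@ q9hjj62qolM5@pohhby!s@g28omAH4f9m@@'

The pattern matches one or more of a character in [f-j] (lazy), then one or more of a word character (lazy), then any character; then one or more of a character in [m-q], then exactly 3 of a word character (captured); then one or more of any character; then exactly 3 of any character, then one or more of a non-word character (captured as 'key').
Unlike `match`, `search` isn't anchored — it looks for the pattern anywhere in the string.
The match spans [2:56] → 'jjj2oqAShnl@k6m5!@ q9hjj62qolM5@pohhby!s@g28omAH4f9m@@'.
Captured: group 1 = 'oqASh', group 2 = '9m@@'.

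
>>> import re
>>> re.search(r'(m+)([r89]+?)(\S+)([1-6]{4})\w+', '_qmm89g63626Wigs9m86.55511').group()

The pattern matches one or more of a literal 'm' (captured); then one or more of one of [r89] (lazy) (captured); then one or more of a non-whitespace character (captured); then exactly 4 of a character in [1-6] (captured); then one or more of a word character.
`re.search` tries every starting position until one works.
The match spans [2:26] → 'mm89g63626Wigs9m86.55511'.
Captured: group 1 = 'mm', group 2 = '8', group 3 = '9g63626Wigs9m86.', group 4 = '5551'.

'mm89g63626Wigs9m86.55511'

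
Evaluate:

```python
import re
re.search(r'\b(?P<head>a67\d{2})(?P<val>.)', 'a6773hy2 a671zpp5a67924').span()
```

(0, 6)

This matches a word boundary (`\b`, zero-width); then the literal 'a67', then exactly 2 of a digit (captured as 'head'); then any character (captured as 'val').
`re.search` scans for the first position where the pattern succeeds.
The match spans [0:6] → 'a6773h'.
Captured: group 1 = 'a6773', group 2 = 'h'.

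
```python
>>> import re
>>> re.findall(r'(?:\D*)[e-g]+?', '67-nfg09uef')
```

This matches zero or more of a non-digit (non-capturing group); then one or more of a character in [e-g] (lazy).
Walking the string: at [2:6] → '-nfg'; at [8:11] → 'uef'.
`findall` yields the raw match text (2 of them) because the pattern has no groups.

['-nfg', 'uef']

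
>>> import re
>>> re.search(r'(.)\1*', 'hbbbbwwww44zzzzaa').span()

(0, 1)

`\1` has to match the exact text group 1 already captured.
`re.search` scans for the first position where the pattern succeeds.
The match spans [0:1] → 'h'.
Captured: group 1 = 'h'.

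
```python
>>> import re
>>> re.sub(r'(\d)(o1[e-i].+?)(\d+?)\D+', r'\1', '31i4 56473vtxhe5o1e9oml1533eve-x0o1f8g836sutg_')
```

'31i4 56473vtxhe50'

The pattern matches a digit (captured); then the literal 'o1', then a character in [e-i], then one or more of any character (lazy) (captured); then one or more of a digit (lazy) (captured); then one or more of a non-digit.
`\1` in the replacement pulls in group 1's text for each match.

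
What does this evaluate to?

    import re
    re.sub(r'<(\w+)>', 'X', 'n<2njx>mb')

'nXmb'

Matches: at [1:7] → '<2njx>'.
Every occurrence is swapped for 'X'.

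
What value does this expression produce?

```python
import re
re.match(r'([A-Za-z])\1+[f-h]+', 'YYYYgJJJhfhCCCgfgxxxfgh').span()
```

(0, 5)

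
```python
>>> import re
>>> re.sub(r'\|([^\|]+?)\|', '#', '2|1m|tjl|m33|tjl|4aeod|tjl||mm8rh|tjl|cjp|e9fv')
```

Matches: at [1:5] → '|1m|'; at [8:13] → '|m33|'; at [16:23] → '|4aeod|'; at [27:34] → '|mm8rh|'; at [37:42] → '|cjp|'.
`sub` substitutes '#' at each match site.

'2#tjl#tjl#tjl|#tjl#e9fv'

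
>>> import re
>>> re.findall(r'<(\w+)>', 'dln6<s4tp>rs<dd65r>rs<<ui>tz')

['s4tp', 'dd65r', 'ui']

Walking the string: at [4:10] match '<s4tp>', group 1 = 's4tp'; at [12:19] match '<dd65r>', group 1 = 'dd65r'; at [22:26] match '<ui>', group 1 = 'ui'.
Because there's exactly one group, `findall` drops the full match and keeps group 1 from each hit.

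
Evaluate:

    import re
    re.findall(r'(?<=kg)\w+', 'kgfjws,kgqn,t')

['fjws', 'qn']

The `(?=…)`/`(?<=…)` assertion just peeks at neighbouring text; it doesn't advance the match position.
With no groups in the pattern, `findall` gives back each whole match — 2 here.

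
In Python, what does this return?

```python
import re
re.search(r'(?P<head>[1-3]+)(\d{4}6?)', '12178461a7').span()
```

This matches one or more of a character in [1-3] (captured as 'head'); then exactly 4 of a digit, then optionally a literal '6' (captured).
`re.search` tries every starting position until one works.
The match spans [0:7] → '1217846'.
Captured: group 1 = '121', group 2 = '7846'.

(0, 7)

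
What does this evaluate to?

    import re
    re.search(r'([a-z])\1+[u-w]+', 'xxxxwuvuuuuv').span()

(0, 12)

After group 1 captures some text, `\1` only succeeds where that same text appears again.
`re.search` scans for the first position where the pattern succeeds.
The match spans [0:12] → 'xxxxwuvuuuuv'.
Captured: group 1 = 'x'.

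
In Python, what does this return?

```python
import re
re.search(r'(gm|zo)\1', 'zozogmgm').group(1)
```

'zo'

`\1` is not a pattern — it's the concrete string captured by group 1, re-applied verbatim.
Unlike `match`, `search` isn't anchored — it looks for the pattern anywhere in the string.
The match spans [0:4] → 'zozo'.
Captured: group 1 = 'zo'.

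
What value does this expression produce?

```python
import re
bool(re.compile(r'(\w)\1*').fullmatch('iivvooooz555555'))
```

False

For `fullmatch`, every character of the input must be accounted for by the pattern.
Here the string isn't matched end-to-end, so the call returns None, and `bool(None)` is False.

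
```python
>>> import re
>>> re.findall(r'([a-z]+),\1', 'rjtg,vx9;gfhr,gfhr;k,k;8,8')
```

After group 1 captures some text, `\1` only succeeds where that same text appears again.
Matches: at [9:18] match 'gfhr,gfhr', group 1 = 'gfhr'; at [19:22] match 'k,k', group 1 = 'k'.
One capturing group, so `findall` returns just the captured substring from each match — 2 in all.

['gfhr', 'k']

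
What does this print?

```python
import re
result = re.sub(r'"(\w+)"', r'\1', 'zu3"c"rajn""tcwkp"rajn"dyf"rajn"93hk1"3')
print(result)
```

zu3crajn"tcwkprajndyfrajn93hk13

Matches: at [3:6] → '"c"'; at [11:18] → '"tcwkp"'; at [22:27] → '"dyf"'; at [31:38] → '"93hk1"'.
`\1` in the replacement pulls in group 1's text for each match.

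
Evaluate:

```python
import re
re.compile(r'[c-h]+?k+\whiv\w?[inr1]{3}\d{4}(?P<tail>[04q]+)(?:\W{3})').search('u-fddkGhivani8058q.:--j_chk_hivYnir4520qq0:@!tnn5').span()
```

This matches one or more of a character in [c-h] (lazy); then one or more of the literal 'k', then a word character, then the literal 'hiv'; then optionally a word character, then exactly 3 of one of [inr1], then exactly 4 of a digit; then one or more of one of [04q] (captured as 'tail'); then exactly 3 of a non-word character (non-capturing group).
`re.search` scans for the first position where the pattern succeeds.
The match spans [24:45] → 'chk_hivYnir4520qq0:@!'.
Captured: group 1 = 'qq0'.

(24, 45)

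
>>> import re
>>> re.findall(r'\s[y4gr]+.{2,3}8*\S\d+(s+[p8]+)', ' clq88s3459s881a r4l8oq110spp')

['spp']

Because there's exactly one group, `findall` drops the full match and keeps group 1 from the one hit.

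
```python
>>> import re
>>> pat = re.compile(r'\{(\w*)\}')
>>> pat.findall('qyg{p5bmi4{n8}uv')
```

['n8']

Matches: at [10:14] match '{n8}', group 1 = 'n8'.
`findall` collects group 1 from the one match (1 total).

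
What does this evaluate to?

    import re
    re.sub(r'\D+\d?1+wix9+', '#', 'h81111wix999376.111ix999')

'#376.111ix999'

Pattern: one or more of a non-digit, then optionally a digit; then one or more of the literal '1', then the literal 'wix', then one or more of a literal '9'.
Matches: at [0:12] → 'h81111wix999'.
`sub` substitutes '#' at each match site.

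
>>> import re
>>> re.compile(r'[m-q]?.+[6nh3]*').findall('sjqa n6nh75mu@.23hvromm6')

['sjqa n6nh75mu@.23hvromm6']

This matches optionally a character in [m-q], then one or more of any character; then zero or more of one of [6nh3].
Matches: at [0:24] → 'sjqa n6nh75mu@.23hvromm6'.
Since nothing is captured, `findall` lists the 1 matched substring directly.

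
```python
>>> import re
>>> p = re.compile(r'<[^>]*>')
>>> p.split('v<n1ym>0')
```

['v', '0']

`split` removes every match and returns the 2 fragments in between.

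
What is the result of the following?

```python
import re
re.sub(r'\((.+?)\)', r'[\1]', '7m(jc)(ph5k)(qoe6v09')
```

Matches: at [2:6] → '(jc)'; at [6:12] → '(ph5k)'.
`\1` in the replacement pulls in group 1's text for each match.

'7m[jc][ph5k](qoe6v09'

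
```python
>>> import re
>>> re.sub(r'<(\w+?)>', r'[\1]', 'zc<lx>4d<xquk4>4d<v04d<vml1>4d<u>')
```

'zc[lx]4d[xquk4]4d<v04d[vml1]4d[u]'

Matches: at [2:6] → '<lx>'; at [8:15] → '<xquk4>'; at [22:28] → '<vml1>'; at [30:33] → '<u>'.
`\1` in the replacement pulls in group 1's text for each match.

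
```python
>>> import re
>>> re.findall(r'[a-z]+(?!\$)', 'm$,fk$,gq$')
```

['f', 'g']

The negative lookaround is zero-width — it rules out positions where the adjacent text would match, without consuming anything.
With no groups in the pattern, `findall` gives back each whole match — 2 here.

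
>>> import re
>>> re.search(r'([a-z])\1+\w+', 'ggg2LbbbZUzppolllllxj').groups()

('g',)

The match spans [0:21] → 'ggg2LbbbZUzppolllllxj'.
Captured: group 1 = 'g'.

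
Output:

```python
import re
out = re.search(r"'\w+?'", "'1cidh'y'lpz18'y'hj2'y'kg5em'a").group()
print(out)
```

`re.search` scans for the first position where the pattern succeeds.
The match spans [0:7] → "'1cidh'".

'1cidh'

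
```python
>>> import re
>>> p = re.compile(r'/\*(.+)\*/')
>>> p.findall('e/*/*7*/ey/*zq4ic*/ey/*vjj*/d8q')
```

Walking the string: at [1:28] match '/*/*7*/ey/*zq4ic*/ey/*vjj*/', group 1 = '/*7*/ey/*zq4ic*/ey/*vjj'.
With a single group, `findall` returns only what that group captured — 1 item.

['/*7*/ey/*zq4ic*/ey/*vjj']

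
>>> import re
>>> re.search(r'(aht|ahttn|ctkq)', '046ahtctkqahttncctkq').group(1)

The match spans [3:6] → 'aht'.
Captured: group 1 = 'aht'.

'aht'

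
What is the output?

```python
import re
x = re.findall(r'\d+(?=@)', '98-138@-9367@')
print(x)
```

The `(?=…)`/`(?<=…)` assertion just peeks at neighbouring text; it doesn't advance the match position.
Walking the string: at [3:6] → '138'; at [8:12] → '9367'.
Since nothing is captured, `findall` lists the 2 matched substrings directly.

['138', '9367']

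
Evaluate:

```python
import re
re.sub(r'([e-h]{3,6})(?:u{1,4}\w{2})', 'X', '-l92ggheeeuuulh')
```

The pattern matches 3 to 6 of a character in [e-h] (captured); then 1 to 4 of a literal 'u', then exactly 2 of a word character (non-capturing group).
Each match is replaced by 'X'.

'-l92X'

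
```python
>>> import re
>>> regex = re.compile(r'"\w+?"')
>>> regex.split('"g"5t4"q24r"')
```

['', '5t4', '']

Matches to split on: at [0:3] → '"g"'; at [6:12] → '"q24r"'.
`split` removes every match and returns the 3 fragments in between.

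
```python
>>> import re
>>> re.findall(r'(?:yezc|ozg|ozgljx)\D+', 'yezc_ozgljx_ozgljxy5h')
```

Walking the string: at [0:19] → 'yezc_ozgljx_ozgljxy'.
With no groups in the pattern, `findall` gives back each whole match — 1 here.

['yezc_ozgljx_ozgljxy']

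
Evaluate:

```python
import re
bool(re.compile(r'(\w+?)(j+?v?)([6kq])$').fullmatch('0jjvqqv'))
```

For `fullmatch`, every character of the input must be accounted for by the pattern.
Here there's no way to consume every character, so the call returns None, and `bool(None)` is False.

False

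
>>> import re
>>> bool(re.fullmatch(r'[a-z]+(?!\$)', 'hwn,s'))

False

Because the assertion is negative and zero-width, positions next to the forbidden text are skipped.
For `fullmatch`, every character of the input must be accounted for by the pattern.
Here the pattern can't cover the whole string, so the call returns None, and `bool(None)` is False.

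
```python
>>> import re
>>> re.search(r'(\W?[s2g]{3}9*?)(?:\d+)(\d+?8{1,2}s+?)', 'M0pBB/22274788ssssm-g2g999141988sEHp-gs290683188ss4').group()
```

Pattern: optionally a non-word character, then exactly 3 of one of [s2g], then zero or more of the literal '9' (lazy) (captured); then one or more of a digit (non-capturing group); then one or more of a digit (lazy), then 1 to 2 of a literal '8', then one or more of the literal 's' (lazy) (captured).
Lazy quantifiers expand one character at a time until the remainder of the pattern can match.
Unlike `match`, `search` isn't anchored — it looks for the pattern anywhere in the string.
The match spans [5:15] → '/22274788s'.
Captured: group 1 = '/222', group 2 = '88s'.

'/22274788s'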